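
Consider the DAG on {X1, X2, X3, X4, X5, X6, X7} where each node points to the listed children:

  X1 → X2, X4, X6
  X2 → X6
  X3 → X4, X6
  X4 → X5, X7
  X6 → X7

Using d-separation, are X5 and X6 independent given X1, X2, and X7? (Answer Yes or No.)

No

We examine all 4 paths between X5 and X6:
Path 1: X5 ← X4 ← X1 → X2 → X6
  X1 is a fork here and X1 is conditioned on, so the path is blocked at X1.
Path 2: X5 ← X4 ← X1 → X6
  X1 is a fork here and X1 is conditioned on, so the path is blocked at X1.
Path 3: X5 ← X4 ← X3 → X6
  X4 is a chain and X4 is not conditioned on; X3 is a fork and X3 is not conditioned on — no node blocks this path, so it is active.
Path 4: X5 ← X4 → X7 ← X6
  X4 is a fork and X4 is not conditioned on; X7 is a collider and X7 is conditioned on, which opens it — no node blocks this path, so it is active.
Because an active path exists, X5 and X6 are not d-separated.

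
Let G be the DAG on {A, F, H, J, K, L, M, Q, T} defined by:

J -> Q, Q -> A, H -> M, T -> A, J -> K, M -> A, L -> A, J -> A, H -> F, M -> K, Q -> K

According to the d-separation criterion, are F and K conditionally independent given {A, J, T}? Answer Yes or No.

There are 5 undirected paths between F and K; checking each against the conditioning set {A, J, T}:
Path 1: F ← H → M → A ← Q ← J → K
  J is a fork here and J is conditioned on, so the path is blocked at J.
Path 2: F ← H → M → A ← Q → K
  H is a fork and H is not conditioned on; M is a chain and M is not conditioned on; A is a collider and A is conditioned on, which opens it; Q is a fork and Q is not conditioned on — no node blocks this path, so it is active.
Path 3: F ← H → M → A ← J → Q → K
  J is a fork here and J is conditioned on, so the path is blocked at J.
Path 4: F ← H → M → A ← J → K
  J is a fork here and J is conditioned on, so the path is blocked at J.
Path 5: F ← H → M → K
  H is a fork and H is not conditioned on; M is a chain and M is not conditioned on — no node blocks this path, so it is active.
At least one path is unblocked, so d-separation fails.

No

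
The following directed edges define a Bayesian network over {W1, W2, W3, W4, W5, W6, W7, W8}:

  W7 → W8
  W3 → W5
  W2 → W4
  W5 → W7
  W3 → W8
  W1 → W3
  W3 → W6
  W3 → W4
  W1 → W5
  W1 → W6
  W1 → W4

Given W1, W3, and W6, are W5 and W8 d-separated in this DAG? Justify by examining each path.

No — W5 and W8 are not d-separated given {W1, W3, W6}.

We examine all 5 paths between W5 and W8:
Path 1: W5 → W7 → W8
  W7 is a chain and W7 is not conditioned on — no node blocks this path, so it is active.
Path 2: W5 ← W3 → W8
  W3 is a fork here and W3 is conditioned on, so the path is blocked at W3.
Path 3: W5 ← W1 → W4 ← W3 → W8
  W1 is a fork here and W1 is conditioned on, so the path is blocked at W1.
Path 4: W5 ← W1 → W3 → W8
  W1 is a fork here and W1 is conditioned on, so the path is blocked at W1.
Path 5: W5 ← W1 → W6 ← W3 → W8
  W1 is a fork here and W1 is conditioned on, so the path is blocked at W1.
Since the path W5 → W7 → W8 is active, W5 and W8 are not d-separated given {W1, W3, W6}.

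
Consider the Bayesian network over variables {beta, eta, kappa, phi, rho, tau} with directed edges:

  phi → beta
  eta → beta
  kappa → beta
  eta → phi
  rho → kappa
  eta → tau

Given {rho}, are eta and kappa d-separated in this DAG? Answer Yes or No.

We examine all 2 paths between eta and kappa:
Path 1: eta → beta ← kappa
  beta is a collider here and neither beta nor any of its descendants is conditioned on, so the collider stays closed — the path is blocked at beta.
Path 2: eta → phi → beta ← kappa
  beta is a collider here and neither beta nor any of its descendants is conditioned on, so the collider stays closed — the path is blocked at beta.
All paths are blocked; eta ⊥ kappa | {rho} holds.

Yes — eta and kappa are d-separated given {rho}.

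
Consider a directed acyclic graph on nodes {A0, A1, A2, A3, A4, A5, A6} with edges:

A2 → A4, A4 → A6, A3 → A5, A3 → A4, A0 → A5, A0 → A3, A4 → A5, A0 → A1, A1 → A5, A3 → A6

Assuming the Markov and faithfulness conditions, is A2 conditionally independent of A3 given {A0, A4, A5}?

There are 5 undirected paths between A2 and A3; checking each against the conditioning set {A0, A4, A5}:
Path 1: A2 → A4 → A5 ← A0 → A3
  A4 is a chain here and A4 is conditioned on, so the path is blocked at A4.
Path 2: A2 → A4 → A5 ← A1 ← A0 → A3
  A4 is a chain here and A4 is conditioned on, so the path is blocked at A4.
Path 3: A2 → A4 → A5 ← A3
  A4 is a chain here and A4 is conditioned on, so the path is blocked at A4.
Path 4: A2 → A4 ← A3
  A4 is a collider and A4 is conditioned on, which opens it — no node blocks this path, so it is active.
Path 5: A2 → A4 → A6 ← A3
  A4 is a chain here and A4 is conditioned on, so the path is blocked at A4.
Because an active path exists, A2 and A3 are not d-separated.

No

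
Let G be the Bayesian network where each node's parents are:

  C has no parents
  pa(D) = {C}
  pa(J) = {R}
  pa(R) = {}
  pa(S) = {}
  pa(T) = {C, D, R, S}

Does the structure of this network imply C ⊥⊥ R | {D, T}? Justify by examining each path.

No

2 paths connect C and R; each must be blocked for d-separation to hold:
Path 1: C → T ← R
  T is a collider and T is conditioned on, which opens it — no node blocks this path, so it is active.
Path 2: C → D → T ← R
  D is a chain here and D is conditioned on, so the path is blocked at D.
At least one path is unblocked, so d-separation fails.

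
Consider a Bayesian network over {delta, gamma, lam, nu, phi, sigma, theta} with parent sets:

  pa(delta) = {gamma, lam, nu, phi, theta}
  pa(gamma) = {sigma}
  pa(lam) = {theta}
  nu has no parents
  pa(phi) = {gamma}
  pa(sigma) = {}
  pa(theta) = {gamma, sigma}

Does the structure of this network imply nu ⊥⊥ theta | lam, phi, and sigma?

Yes — nu and theta are d-separated given {lam, phi, sigma}.

There are 6 undirected paths between nu and theta; checking each against the conditioning set {lam, phi, sigma}:
  1. nu → delta ← lam ← theta — delta:collider[blocks]; lam:chain[blocks] ⇒ blocked
  2. nu → delta ← theta — delta:collider[blocks] ⇒ blocked
  3. nu → delta ← phi ← gamma → theta — delta:collider[blocks]; phi:chain[blocks]; gamma:fork[open] ⇒ blocked
  4. nu → delta ← phi ← gamma ← sigma → theta — delta:collider[blocks]; phi:chain[blocks]; gamma:chain[open]; sigma:fork[blocks] ⇒ blocked
  5. nu → delta ← gamma → theta — delta:collider[blocks]; gamma:fork[open] ⇒ blocked
  6. nu → delta ← gamma ← sigma → theta — delta:collider[blocks]; gamma:chain[open]; sigma:fork[blocks] ⇒ blocked
Since every path is blocked, d-separation holds.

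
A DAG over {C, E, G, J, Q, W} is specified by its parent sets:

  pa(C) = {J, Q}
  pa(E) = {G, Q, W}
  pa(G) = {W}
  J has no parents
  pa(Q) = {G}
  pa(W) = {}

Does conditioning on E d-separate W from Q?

We examine all 4 paths between W and Q:
  1. W → E ← Q — E:collider[open] ⇒ active
  2. W → E ← G → Q — E:collider[open]; G:fork[open] ⇒ active
  3. W → G → Q — G:chain[open] ⇒ active
  4. W → G → E ← Q — G:chain[open]; E:collider[open] ⇒ active
Since the path W → E ← Q is active, W and Q are not d-separated given {E}.

No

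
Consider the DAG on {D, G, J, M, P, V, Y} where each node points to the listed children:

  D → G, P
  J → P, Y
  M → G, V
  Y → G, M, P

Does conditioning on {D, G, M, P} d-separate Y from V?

4 paths connect Y and V; each must be blocked for d-separation to hold:
Path 1: Y ← J → P ← D → G ← M → V
  D is a fork here and D is conditioned on, so the path is blocked at D.
Path 2: Y → P ← D → G ← M → V
  D is a fork here and D is conditioned on, so the path is blocked at D.
Path 3: Y → M → V
  M is a chain here and M is conditioned on, so the path is blocked at M.
Path 4: Y → G ← M → V
  M is a fork here and M is conditioned on, so the path is blocked at M.
Since every path is blocked, d-separation holds.

Yes — Y and V are d-separated given {D, G, M, P}.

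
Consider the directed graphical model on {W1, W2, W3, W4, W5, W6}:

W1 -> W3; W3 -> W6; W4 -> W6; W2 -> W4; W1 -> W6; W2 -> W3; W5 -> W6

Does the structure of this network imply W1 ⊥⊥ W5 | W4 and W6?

No — W1 and W5 are not d-separated given {W4, W6}.

3 paths connect W1 and W5; each must be blocked for d-separation to hold:
  1. W1 → W3 → W6 ← W5 — W3:chain[open]; W6:collider[open] ⇒ active
  2. W1 → W3 ← W2 → W4 → W6 ← W5 — W3:collider[open]; W2:fork[open]; W4:chain[blocks]; W6:collider[open] ⇒ blocked
  3. W1 → W6 ← W5 — W6:collider[open] ⇒ active
At least one path is unblocked, so d-separation fails.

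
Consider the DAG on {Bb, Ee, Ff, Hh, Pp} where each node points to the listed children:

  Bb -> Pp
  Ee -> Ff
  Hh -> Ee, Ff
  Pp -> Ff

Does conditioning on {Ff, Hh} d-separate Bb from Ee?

No

We examine all 2 paths between Bb and Ee:
Path 1: Bb → Pp → Ff ← Hh → Ee
  Hh is a fork here and Hh is conditioned on, so the path is blocked at Hh.
Path 2: Bb → Pp → Ff ← Ee
  Pp is a chain and Pp is not conditioned on; Ff is a collider and Ff is conditioned on, which opens it — no node blocks this path, so it is active.
Because an active path exists, Bb and Ee are not d-separated.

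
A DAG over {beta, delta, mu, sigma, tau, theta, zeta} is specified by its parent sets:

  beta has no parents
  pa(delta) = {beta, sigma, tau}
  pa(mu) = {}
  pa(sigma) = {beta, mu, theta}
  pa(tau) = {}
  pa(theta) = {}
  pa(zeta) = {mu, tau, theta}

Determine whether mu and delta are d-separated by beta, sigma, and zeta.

No — mu and delta are not d-separated given {beta, sigma, zeta}.

6 paths connect mu and delta; each must be blocked for d-separation to hold:
  1. mu → zeta ← theta → sigma ← beta → delta — zeta:collider[open]; theta:fork[open]; sigma:collider[open]; beta:fork[blocks] ⇒ blocked
  2. mu → zeta ← theta → sigma → delta — zeta:collider[open]; theta:fork[open]; sigma:chain[blocks] ⇒ blocked
  3. mu → zeta ← tau → delta — zeta:collider[open]; tau:fork[open] ⇒ active
  4. mu → sigma ← beta → delta — sigma:collider[open]; beta:fork[blocks] ⇒ blocked
  5. mu → sigma ← theta → zeta ← tau → delta — sigma:collider[open]; theta:fork[open]; zeta:collider[open]; tau:fork[open] ⇒ active
  6. mu → sigma → delta — sigma:chain[blocks] ⇒ blocked
Because an active path exists, mu and delta are not d-separated.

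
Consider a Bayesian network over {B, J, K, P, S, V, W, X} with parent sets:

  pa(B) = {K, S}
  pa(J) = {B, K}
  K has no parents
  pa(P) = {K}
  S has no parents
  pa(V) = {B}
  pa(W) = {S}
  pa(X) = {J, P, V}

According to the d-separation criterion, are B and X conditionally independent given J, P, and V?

Enumerating the 5 paths from B to X and testing each for blocking by {J, P, V}:
Path 1: B → V → X
  V is a chain here and V is conditioned on, so the path is blocked at V.
Path 2: B ← K → P → X
  P is a chain here and P is conditioned on, so the path is blocked at P.
Path 3: B ← K → J → X
  J is a chain here and J is conditioned on, so the path is blocked at J.
Path 4: B → J → X
  J is a chain here and J is conditioned on, so the path is blocked at J.
Path 5: B → J ← K → P → X
  P is a chain here and P is conditioned on, so the path is blocked at P.
Since every path is blocked, d-separation holds.

Yes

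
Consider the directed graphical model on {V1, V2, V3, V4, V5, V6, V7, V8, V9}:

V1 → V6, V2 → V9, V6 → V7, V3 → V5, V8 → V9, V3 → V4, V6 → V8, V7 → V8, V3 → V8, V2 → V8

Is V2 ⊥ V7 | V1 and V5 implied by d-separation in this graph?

Enumerating the 4 paths from V2 to V7 and testing each for blocking by {V1, V5}:
Path 1: V2 → V8 ← V6 → V7
  V8 is a collider here and neither V8 nor any of its descendants is conditioned on, so the collider stays closed — the path is blocked at V8.
Path 2: V2 → V8 ← V7
  V8 is a collider here and neither V8 nor any of its descendants is conditioned on, so the collider stays closed — the path is blocked at V8.
Path 3: V2 → V9 ← V8 ← V6 → V7
  V9 is a collider here and neither V9 nor any of its descendants is conditioned on, so the collider stays closed — the path is blocked at V9.
Path 4: V2 → V9 ← V8 ← V7
  V9 is a collider here and neither V9 nor any of its descendants is conditioned on, so the collider stays closed — the path is blocked at V9.
Since every path is blocked, d-separation holds.

Yes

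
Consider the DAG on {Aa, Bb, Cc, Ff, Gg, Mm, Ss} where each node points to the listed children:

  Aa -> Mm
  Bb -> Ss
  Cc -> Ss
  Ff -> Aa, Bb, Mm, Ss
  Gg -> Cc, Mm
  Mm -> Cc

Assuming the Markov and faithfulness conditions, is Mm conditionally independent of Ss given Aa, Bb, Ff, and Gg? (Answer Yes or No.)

No

There are 6 undirected paths between Mm and Ss; checking each against the conditioning set {Aa, Bb, Ff, Gg}:
Path 1: Mm ← Aa ← Ff → Bb → Ss
  Aa is a chain here and Aa is conditioned on, so the path is blocked at Aa.
Path 2: Mm ← Aa ← Ff → Ss
  Aa is a chain here and Aa is conditioned on, so the path is blocked at Aa.
Path 3: Mm → Cc → Ss
  Cc is a chain and Cc is not conditioned on — no node blocks this path, so it is active.
Path 4: Mm ← Gg → Cc → Ss
  Gg is a fork here and Gg is conditioned on, so the path is blocked at Gg.
Path 5: Mm ← Ff → Bb → Ss
  Ff is a fork here and Ff is conditioned on, so the path is blocked at Ff.
Path 6: Mm ← Ff → Ss
  Ff is a fork here and Ff is conditioned on, so the path is blocked at Ff.
Because an active path exists, Mm and Ss are not d-separated.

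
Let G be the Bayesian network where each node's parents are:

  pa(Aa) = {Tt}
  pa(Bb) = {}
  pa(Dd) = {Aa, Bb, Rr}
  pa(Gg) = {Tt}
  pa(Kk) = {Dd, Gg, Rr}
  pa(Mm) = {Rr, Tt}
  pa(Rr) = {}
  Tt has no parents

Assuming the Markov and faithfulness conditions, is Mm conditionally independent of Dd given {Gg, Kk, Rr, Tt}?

Yes

6 paths connect Mm and Dd; each must be blocked for d-separation to hold:
  1. Mm ← Tt → Aa → Dd — Tt:fork[blocks]; Aa:chain[open] ⇒ blocked
  2. Mm ← Tt → Gg → Kk ← Dd — Tt:fork[blocks]; Gg:chain[blocks]; Kk:collider[open] ⇒ blocked
  3. Mm ← Tt → Gg → Kk ← Rr → Dd — Tt:fork[blocks]; Gg:chain[blocks]; Kk:collider[open]; Rr:fork[blocks] ⇒ blocked
  4. Mm ← Rr → Dd — Rr:fork[blocks] ⇒ blocked
  5. Mm ← Rr → Kk ← Gg ← Tt → Aa → Dd — Rr:fork[blocks]; Kk:collider[open]; Gg:chain[blocks]; Tt:fork[blocks]; Aa:chain[open] ⇒ blocked
  6. Mm ← Rr → Kk ← Dd — Rr:fork[blocks]; Kk:collider[open] ⇒ blocked
Since every path is blocked, d-separation holds.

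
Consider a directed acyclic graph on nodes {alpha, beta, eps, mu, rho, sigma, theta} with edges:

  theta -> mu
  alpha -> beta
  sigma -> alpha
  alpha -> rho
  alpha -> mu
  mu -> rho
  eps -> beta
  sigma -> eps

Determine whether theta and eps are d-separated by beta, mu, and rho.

No — theta and eps are not d-separated given {beta, mu, rho}.

Enumerating the 4 paths from theta to eps and testing each for blocking by {beta, mu, rho}:
Path 1: theta → mu → rho ← alpha ← sigma → eps
  mu is a chain here and mu is conditioned on, so the path is blocked at mu.
Path 2: theta → mu → rho ← alpha → beta ← eps
  mu is a chain here and mu is conditioned on, so the path is blocked at mu.
Path 3: theta → mu ← alpha ← sigma → eps
  mu is a collider and mu is conditioned on, which opens it; alpha is a chain and alpha is not conditioned on; sigma is a fork and sigma is not conditioned on — no node blocks this path, so it is active.
Path 4: theta → mu ← alpha → beta ← eps
  mu is a collider and mu is conditioned on, which opens it; alpha is a fork and alpha is not conditioned on; beta is a collider and beta is conditioned on, which opens it — no node blocks this path, so it is active.
Since the path theta → mu ← alpha ← sigma → eps is active, theta and eps are not d-separated given {beta, mu, rho}.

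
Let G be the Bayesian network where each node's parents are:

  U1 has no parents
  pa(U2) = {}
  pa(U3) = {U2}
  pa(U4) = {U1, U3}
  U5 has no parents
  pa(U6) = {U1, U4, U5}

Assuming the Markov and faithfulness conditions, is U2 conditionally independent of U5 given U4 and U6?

We examine all 2 paths between U2 and U5:
Path 1: U2 → U3 → U4 ← U1 → U6 ← U5
  U3 is a chain and U3 is not conditioned on; U4 is a collider and U4 is conditioned on, which opens it; U1 is a fork and U1 is not conditioned on; U6 is a collider and U6 is conditioned on, which opens it — no node blocks this path, so it is active.
Path 2: U2 → U3 → U4 → U6 ← U5
  U4 is a chain here and U4 is conditioned on, so the path is blocked at U4.
Because an active path exists, U2 and U5 are not d-separated.

No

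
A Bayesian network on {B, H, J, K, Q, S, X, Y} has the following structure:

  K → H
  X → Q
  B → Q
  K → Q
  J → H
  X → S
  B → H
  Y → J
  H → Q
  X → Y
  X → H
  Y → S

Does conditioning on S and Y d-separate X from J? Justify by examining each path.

Yes — X and J are d-separated given {S, Y}.

6 paths connect X and J; each must be blocked for d-separation to hold:
Path 1: X → Q ← K → H ← J
  Q is a collider here and neither Q nor any of its descendants is conditioned on, so the collider stays closed — the path is blocked at Q.
Path 2: X → Q ← H ← J
  Q is a collider here and neither Q nor any of its descendants is conditioned on, so the collider stays closed — the path is blocked at Q.
Path 3: X → Q ← B → H ← J
  Q is a collider here and neither Q nor any of its descendants is conditioned on, so the collider stays closed — the path is blocked at Q.
Path 4: X → H ← J
  H is a collider here and neither H nor any of its descendants is conditioned on, so the collider stays closed — the path is blocked at H.
Path 5: X → S ← Y → J
  Y is a fork here and Y is conditioned on, so the path is blocked at Y.
Path 6: X → Y → J
  Y is a chain here and Y is conditioned on, so the path is blocked at Y.
Since every path is blocked, d-separation holds.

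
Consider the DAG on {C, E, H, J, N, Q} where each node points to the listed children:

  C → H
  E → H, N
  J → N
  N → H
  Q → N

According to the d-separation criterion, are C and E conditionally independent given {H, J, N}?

No

We examine all 2 paths between C and E:
Path 1: C → H ← N ← E
  N is a chain here and N is conditioned on, so the path is blocked at N.
Path 2: C → H ← E
  H is a collider and H is conditioned on, which opens it — no node blocks this path, so it is active.
At least one path is unblocked, so d-separation fails.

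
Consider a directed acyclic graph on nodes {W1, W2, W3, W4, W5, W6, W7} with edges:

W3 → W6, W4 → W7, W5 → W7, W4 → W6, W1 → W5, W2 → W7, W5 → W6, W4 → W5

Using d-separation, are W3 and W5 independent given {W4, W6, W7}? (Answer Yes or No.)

No

Enumerating the 3 paths from W3 to W5 and testing each for blocking by {W4, W6, W7}:
Path 1: W3 → W6 ← W4 → W5
  W4 is a fork here and W4 is conditioned on, so the path is blocked at W4.
Path 2: W3 → W6 ← W4 → W7 ← W5
  W4 is a fork here and W4 is conditioned on, so the path is blocked at W4.
Path 3: W3 → W6 ← W5
  W6 is a collider and W6 is conditioned on, which opens it — no node blocks this path, so it is active.
Because an active path exists, W3 and W5 are not d-separated.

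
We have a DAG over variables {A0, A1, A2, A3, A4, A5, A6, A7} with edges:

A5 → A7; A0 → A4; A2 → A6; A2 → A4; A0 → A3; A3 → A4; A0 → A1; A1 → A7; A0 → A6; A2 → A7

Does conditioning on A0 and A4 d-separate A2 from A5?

Yes

We examine all 4 paths between A2 and A5:
  1. A2 → A7 ← A5 — A7:collider[blocks] ⇒ blocked
  2. A2 → A4 ← A3 ← A0 → A1 → A7 ← A5 — A4:collider[open]; A3:chain[open]; A0:fork[blocks]; A1:chain[open]; A7:collider[blocks] ⇒ blocked
  3. A2 → A4 ← A0 → A1 → A7 ← A5 — A4:collider[open]; A0:fork[blocks]; A1:chain[open]; A7:collider[blocks] ⇒ blocked
  4. A2 → A6 ← A0 → A1 → A7 ← A5 — A6:collider[blocks]; A0:fork[blocks]; A1:chain[open]; A7:collider[blocks] ⇒ blocked
Since every path is blocked, d-separation holds.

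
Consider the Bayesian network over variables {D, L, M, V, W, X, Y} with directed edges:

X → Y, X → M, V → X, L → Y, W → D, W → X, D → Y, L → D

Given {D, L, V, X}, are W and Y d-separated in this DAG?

Yes

Enumerating the 3 paths from W to Y and testing each for blocking by {D, L, V, X}:
Path 1: W → D → Y
  D is a chain here and D is conditioned on, so the path is blocked at D.
Path 2: W → D ← L → Y
  L is a fork here and L is conditioned on, so the path is blocked at L.
Path 3: W → X → Y
  X is a chain here and X is conditioned on, so the path is blocked at X.
Since every path is blocked, d-separation holds.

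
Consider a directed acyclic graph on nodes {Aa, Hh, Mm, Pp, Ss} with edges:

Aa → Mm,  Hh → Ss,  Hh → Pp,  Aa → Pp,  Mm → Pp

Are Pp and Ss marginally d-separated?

The only undirected path from Pp to Ss is:
  1. Pp ← Hh → Ss — Hh:fork[open] ⇒ active
Because an active path exists, Pp and Ss are not d-separated.

No — Pp and Ss are not d-separated given ∅.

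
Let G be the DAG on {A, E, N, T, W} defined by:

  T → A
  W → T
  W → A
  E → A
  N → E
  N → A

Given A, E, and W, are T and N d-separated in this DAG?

There are 4 undirected paths between T and N; checking each against the conditioning set {A, E, W}:
Path 1: T → A ← N
  A is a collider and A is conditioned on, which opens it — no node blocks this path, so it is active.
Path 2: T → A ← E ← N
  E is a chain here and E is conditioned on, so the path is blocked at E.
Path 3: T ← W → A ← N
  W is a fork here and W is conditioned on, so the path is blocked at W.
Path 4: T ← W → A ← E ← N
  W is a fork here and W is conditioned on, so the path is blocked at W.
Because an active path exists, T and N are not d-separated.

No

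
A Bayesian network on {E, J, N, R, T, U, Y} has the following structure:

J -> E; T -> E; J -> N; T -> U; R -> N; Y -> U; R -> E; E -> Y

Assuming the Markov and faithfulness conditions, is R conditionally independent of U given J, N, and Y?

No

We examine all 4 paths between R and U:
Path 1: R → N ← J → E → Y → U
  J is a fork here and J is conditioned on, so the path is blocked at J.
Path 2: R → N ← J → E ← T → U
  J is a fork here and J is conditioned on, so the path is blocked at J.
Path 3: R → E → Y → U
  Y is a chain here and Y is conditioned on, so the path is blocked at Y.
Path 4: R → E ← T → U
  E is a collider and its descendant Y is conditioned on, which opens it; T is a fork and T is not conditioned on — no node blocks this path, so it is active.
Because an active path exists, R and U are not d-separated.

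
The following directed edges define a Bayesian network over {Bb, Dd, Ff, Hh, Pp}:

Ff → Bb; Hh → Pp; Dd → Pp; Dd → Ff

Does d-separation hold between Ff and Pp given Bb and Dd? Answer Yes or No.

The only undirected path from Ff to Pp is:
Path 1: Ff ← Dd → Pp
  Dd is a fork here and Dd is conditioned on, so the path is blocked at Dd.
Every path is blocked, so Ff and Pp are d-separated given {Bb, Dd}.

Yes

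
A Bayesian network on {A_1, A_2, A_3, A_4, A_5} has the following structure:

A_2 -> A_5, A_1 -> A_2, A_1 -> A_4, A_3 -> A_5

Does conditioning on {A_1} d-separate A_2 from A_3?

Yes

Only one path connects A_2 and A_3:
  1. A_2 → A_5 ← A_3 — A_5:collider[blocks] ⇒ blocked
Every path is blocked, so A_2 and A_3 are d-separated given {A_1}.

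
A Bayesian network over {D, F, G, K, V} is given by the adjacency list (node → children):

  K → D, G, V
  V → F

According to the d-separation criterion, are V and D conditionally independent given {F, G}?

No

There is one path between V and D:
Path 1: V ← K → D
  K is a fork and K is not conditioned on — no node blocks this path, so it is active.
Since the path V ← K → D is active, V and D are not d-separated given {F, G}.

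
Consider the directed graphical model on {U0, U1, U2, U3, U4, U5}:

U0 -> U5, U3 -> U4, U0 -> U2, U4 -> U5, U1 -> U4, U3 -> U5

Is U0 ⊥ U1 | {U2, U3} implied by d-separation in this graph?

Yes — U0 and U1 are d-separated given {U2, U3}.

We examine all 2 paths between U0 and U1:
Path 1: U0 → U5 ← U4 ← U1
  U5 is a collider here and neither U5 nor any of its descendants is conditioned on, so the collider stays closed — the path is blocked at U5.
Path 2: U0 → U5 ← U3 → U4 ← U1
  U5 is a collider here and neither U5 nor any of its descendants is conditioned on, so the collider stays closed — the path is blocked at U5.
All paths are blocked; U0 ⊥ U1 | {U2, U3} holds.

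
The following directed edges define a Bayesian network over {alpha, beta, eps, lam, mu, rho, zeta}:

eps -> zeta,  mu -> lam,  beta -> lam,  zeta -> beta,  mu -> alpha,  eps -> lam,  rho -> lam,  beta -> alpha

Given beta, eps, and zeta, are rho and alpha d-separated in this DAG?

We examine all 3 paths between rho and alpha:
Path 1: rho → lam ← beta → alpha
  lam is a collider here and neither lam nor any of its descendants is conditioned on, so the collider stays closed — the path is blocked at lam.
Path 2: rho → lam ← eps → zeta → beta → alpha
  lam is a collider here and neither lam nor any of its descendants is conditioned on, so the collider stays closed — the path is blocked at lam.
Path 3: rho → lam ← mu → alpha
  lam is a collider here and neither lam nor any of its descendants is conditioned on, so the collider stays closed — the path is blocked at lam.
All paths are blocked; rho ⊥ alpha | {beta, eps, zeta} holds.

Yes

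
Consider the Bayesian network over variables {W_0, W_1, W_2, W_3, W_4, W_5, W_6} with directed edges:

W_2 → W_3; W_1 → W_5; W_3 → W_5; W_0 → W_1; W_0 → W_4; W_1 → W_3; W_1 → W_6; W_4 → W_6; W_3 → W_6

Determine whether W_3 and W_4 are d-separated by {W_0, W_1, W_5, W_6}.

No — W_3 and W_4 are not d-separated given {W_0, W_1, W_5, W_6}.

There are 6 undirected paths between W_3 and W_4; checking each against the conditioning set {W_0, W_1, W_5, W_6}:
Path 1: W_3 → W_5 ← W_1 ← W_0 → W_4
  W_1 is a chain here and W_1 is conditioned on, so the path is blocked at W_1.
Path 2: W_3 → W_5 ← W_1 → W_6 ← W_4
  W_1 is a fork here and W_1 is conditioned on, so the path is blocked at W_1.
Path 3: W_3 ← W_1 ← W_0 → W_4
  W_1 is a chain here and W_1 is conditioned on, so the path is blocked at W_1.
Path 4: W_3 ← W_1 → W_6 ← W_4
  W_1 is a fork here and W_1 is conditioned on, so the path is blocked at W_1.
Path 5: W_3 → W_6 ← W_1 ← W_0 → W_4
  W_1 is a chain here and W_1 is conditioned on, so the path is blocked at W_1.
Path 6: W_3 → W_6 ← W_4
  W_6 is a collider and W_6 is conditioned on, which opens it — no node blocks this path, so it is active.
At least one path is unblocked, so d-separation fails.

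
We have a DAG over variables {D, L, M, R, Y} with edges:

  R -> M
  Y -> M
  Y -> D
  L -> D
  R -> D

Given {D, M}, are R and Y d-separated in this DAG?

Enumerating the 2 paths from R to Y and testing each for blocking by {D, M}:
  1. R → M ← Y — M:collider[open] ⇒ active
  2. R → D ← Y — D:collider[open] ⇒ active
Because an active path exists, R and Y are not d-separated.

No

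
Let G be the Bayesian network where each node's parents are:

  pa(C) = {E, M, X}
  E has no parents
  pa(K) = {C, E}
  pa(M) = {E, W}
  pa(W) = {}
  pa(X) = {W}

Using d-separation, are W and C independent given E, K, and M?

No

We examine all 4 paths between W and C:
  1. W → X → C — X:chain[open] ⇒ active
  2. W → M → C — M:chain[blocks] ⇒ blocked
  3. W → M ← E → C — M:collider[open]; E:fork[blocks] ⇒ blocked
  4. W → M ← E → K ← C — M:collider[open]; E:fork[blocks]; K:collider[open] ⇒ blocked
Because an active path exists, W and C are not d-separated.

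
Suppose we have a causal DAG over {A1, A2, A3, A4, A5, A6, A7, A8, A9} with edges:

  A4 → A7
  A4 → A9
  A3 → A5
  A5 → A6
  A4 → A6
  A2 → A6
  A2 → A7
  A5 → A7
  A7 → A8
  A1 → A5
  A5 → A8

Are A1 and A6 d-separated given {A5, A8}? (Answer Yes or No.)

Yes

There are 5 undirected paths between A1 and A6; checking each against the conditioning set {A5, A8}:
Path 1: A1 → A5 → A6
  A5 is a chain here and A5 is conditioned on, so the path is blocked at A5.
Path 2: A1 → A5 → A8 ← A7 ← A2 → A6
  A5 is a chain here and A5 is conditioned on, so the path is blocked at A5.
Path 3: A1 → A5 → A8 ← A7 ← A4 → A6
  A5 is a chain here and A5 is conditioned on, so the path is blocked at A5.
Path 4: A1 → A5 → A7 ← A2 → A6
  A5 is a chain here and A5 is conditioned on, so the path is blocked at A5.
Path 5: A1 → A5 → A7 ← A4 → A6
  A5 is a chain here and A5 is conditioned on, so the path is blocked at A5.
Every path is blocked, so A1 and A6 are d-separated given {A5, A8}.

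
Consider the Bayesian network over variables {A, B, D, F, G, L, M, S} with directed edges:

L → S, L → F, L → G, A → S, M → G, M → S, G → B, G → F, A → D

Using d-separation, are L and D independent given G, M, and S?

Enumerating the 3 paths from L to D and testing each for blocking by {G, M, S}:
  1. L → S ← A → D — S:collider[open]; A:fork[open] ⇒ active
  2. L → F ← G ← M → S ← A → D — F:collider[blocks]; G:chain[blocks]; M:fork[blocks]; S:collider[open]; A:fork[open] ⇒ blocked
  3. L → G ← M → S ← A → D — G:collider[open]; M:fork[blocks]; S:collider[open]; A:fork[open] ⇒ blocked
At least one path is unblocked, so d-separation fails.

No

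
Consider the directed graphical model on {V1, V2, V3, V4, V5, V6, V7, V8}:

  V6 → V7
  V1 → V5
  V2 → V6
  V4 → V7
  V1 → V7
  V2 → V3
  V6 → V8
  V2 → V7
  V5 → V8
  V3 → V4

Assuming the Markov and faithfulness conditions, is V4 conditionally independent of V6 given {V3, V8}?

Yes

Enumerating the 6 paths from V4 to V6 and testing each for blocking by {V3, V8}:
Path 1: V4 ← V3 ← V2 → V7 ← V6
  V3 is a chain here and V3 is conditioned on, so the path is blocked at V3.
Path 2: V4 ← V3 ← V2 → V7 ← V1 → V5 → V8 ← V6
  V3 is a chain here and V3 is conditioned on, so the path is blocked at V3.
Path 3: V4 ← V3 ← V2 → V6
  V3 is a chain here and V3 is conditioned on, so the path is blocked at V3.
Path 4: V4 → V7 ← V2 → V6
  V7 is a collider here and neither V7 nor any of its descendants is conditioned on, so the collider stays closed — the path is blocked at V7.
Path 5: V4 → V7 ← V6
  V7 is a collider here and neither V7 nor any of its descendants is conditioned on, so the collider stays closed — the path is blocked at V7.
Path 6: V4 → V7 ← V1 → V5 → V8 ← V6
  V7 is a collider here and neither V7 nor any of its descendants is conditioned on, so the collider stays closed — the path is blocked at V7.
Since every path is blocked, d-separation holds.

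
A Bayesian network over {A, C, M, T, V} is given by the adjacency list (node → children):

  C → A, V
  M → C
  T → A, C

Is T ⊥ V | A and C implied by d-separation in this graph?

2 paths connect T and V; each must be blocked for d-separation to hold:
Path 1: T → C → V
  C is a chain here and C is conditioned on, so the path is blocked at C.
Path 2: T → A ← C → V
  C is a fork here and C is conditioned on, so the path is blocked at C.
Since every path is blocked, d-separation holds.

Yes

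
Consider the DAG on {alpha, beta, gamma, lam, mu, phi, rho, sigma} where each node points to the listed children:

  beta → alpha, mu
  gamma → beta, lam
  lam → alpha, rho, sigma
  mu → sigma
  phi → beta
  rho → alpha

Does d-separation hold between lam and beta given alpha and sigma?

Enumerating the 4 paths from lam to beta and testing each for blocking by {alpha, sigma}:
  1. lam → sigma ← mu ← beta — sigma:collider[open]; mu:chain[open] ⇒ active
  2. lam → alpha ← beta — alpha:collider[open] ⇒ active
  3. lam ← gamma → beta — gamma:fork[open] ⇒ active
  4. lam → rho → alpha ← beta — rho:chain[open]; alpha:collider[open] ⇒ active
Since the path lam → sigma ← mu ← beta is active, lam and beta are not d-separated given {alpha, sigma}.

No — lam and beta are not d-separated given {alpha, sigma}.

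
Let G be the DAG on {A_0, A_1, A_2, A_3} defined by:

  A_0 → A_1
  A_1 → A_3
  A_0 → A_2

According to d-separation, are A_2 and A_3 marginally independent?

No

Only one path connects A_2 and A_3:
Path 1: A_2 ← A_0 → A_1 → A_3
  A_0 is a fork and A_0 is not conditioned on; A_1 is a chain and A_1 is not conditioned on — no node blocks this path, so it is active.
Since the path A_2 ← A_0 → A_1 → A_3 is active, A_2 and A_3 are not d-separated given ∅.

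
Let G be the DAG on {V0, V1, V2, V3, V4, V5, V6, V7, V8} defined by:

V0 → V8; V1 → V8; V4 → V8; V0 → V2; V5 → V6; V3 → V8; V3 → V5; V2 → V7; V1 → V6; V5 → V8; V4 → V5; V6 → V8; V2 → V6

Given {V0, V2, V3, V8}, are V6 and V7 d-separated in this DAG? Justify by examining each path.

Yes — V6 and V7 are d-separated given {V0, V2, V3, V8}.

We examine all 6 paths between V6 and V7:
Path 1: V6 ← V5 ← V3 → V8 ← V0 → V2 → V7
  V3 is a fork here and V3 is conditioned on, so the path is blocked at V3.
Path 2: V6 ← V5 → V8 ← V0 → V2 → V7
  V0 is a fork here and V0 is conditioned on, so the path is blocked at V0.
Path 3: V6 ← V5 ← V4 → V8 ← V0 → V2 → V7
  V0 is a fork here and V0 is conditioned on, so the path is blocked at V0.
Path 4: V6 ← V1 → V8 ← V0 → V2 → V7
  V0 is a fork here and V0 is conditioned on, so the path is blocked at V0.
Path 5: V6 ← V2 → V7
  V2 is a fork here and V2 is conditioned on, so the path is blocked at V2.
Path 6: V6 → V8 ← V0 → V2 → V7
  V0 is a fork here and V0 is conditioned on, so the path is blocked at V0.
Every path is blocked, so V6 and V7 are d-separated given {V0, V2, V3, V8}.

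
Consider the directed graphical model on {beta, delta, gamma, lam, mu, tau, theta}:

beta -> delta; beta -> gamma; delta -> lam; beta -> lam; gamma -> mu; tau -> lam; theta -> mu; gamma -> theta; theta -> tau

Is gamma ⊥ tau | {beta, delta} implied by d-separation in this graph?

No — gamma and tau are not d-separated given {beta, delta}.

There are 4 undirected paths between gamma and tau; checking each against the conditioning set {beta, delta}:
Path 1: gamma ← beta → delta → lam ← tau
  beta is a fork here and beta is conditioned on, so the path is blocked at beta.
Path 2: gamma ← beta → lam ← tau
  beta is a fork here and beta is conditioned on, so the path is blocked at beta.
Path 3: gamma → mu ← theta → tau
  mu is a collider here and neither mu nor any of its descendants is conditioned on, so the collider stays closed — the path is blocked at mu.
Path 4: gamma → theta → tau
  theta is a chain and theta is not conditioned on — no node blocks this path, so it is active.
At least one path is unblocked, so d-separation fails.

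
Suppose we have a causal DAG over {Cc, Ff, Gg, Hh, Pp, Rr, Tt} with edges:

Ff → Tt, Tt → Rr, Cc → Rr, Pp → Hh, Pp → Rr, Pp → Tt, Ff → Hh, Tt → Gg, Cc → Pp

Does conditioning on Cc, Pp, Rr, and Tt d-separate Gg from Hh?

We examine all 4 paths between Gg and Hh:
Path 1: Gg ← Tt → Rr ← Cc → Pp → Hh
  Tt is a fork here and Tt is conditioned on, so the path is blocked at Tt.
Path 2: Gg ← Tt → Rr ← Pp → Hh
  Tt is a fork here and Tt is conditioned on, so the path is blocked at Tt.
Path 3: Gg ← Tt ← Ff → Hh
  Tt is a chain here and Tt is conditioned on, so the path is blocked at Tt.
Path 4: Gg ← Tt ← Pp → Hh
  Tt is a chain here and Tt is conditioned on, so the path is blocked at Tt.
All paths are blocked; Gg ⊥ Hh | {Cc, Pp, Rr, Tt} holds.

Yes — Gg and Hh are d-separated given {Cc, Pp, Rr, Tt}.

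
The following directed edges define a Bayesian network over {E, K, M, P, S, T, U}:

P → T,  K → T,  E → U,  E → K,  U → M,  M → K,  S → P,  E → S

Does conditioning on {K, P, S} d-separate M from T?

There are 4 undirected paths between M and T; checking each against the conditioning set {K, P, S}:
Path 1: M → K ← E → S → P → T
  S is a chain here and S is conditioned on, so the path is blocked at S.
Path 2: M → K → T
  K is a chain here and K is conditioned on, so the path is blocked at K.
Path 3: M ← U ← E → S → P → T
  S is a chain here and S is conditioned on, so the path is blocked at S.
Path 4: M ← U ← E → K → T
  K is a chain here and K is conditioned on, so the path is blocked at K.
All paths are blocked; M ⊥ T | {K, P, S} holds.

Yes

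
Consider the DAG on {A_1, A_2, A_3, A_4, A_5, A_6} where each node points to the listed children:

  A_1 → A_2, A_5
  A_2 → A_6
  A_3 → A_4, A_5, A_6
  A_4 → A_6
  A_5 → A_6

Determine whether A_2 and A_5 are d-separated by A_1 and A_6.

No — A_2 and A_5 are not d-separated given {A_1, A_6}.

We examine all 4 paths between A_2 and A_5:
  1. A_2 → A_6 ← A_4 ← A_3 → A_5 — A_6:collider[open]; A_4:chain[open]; A_3:fork[open] ⇒ active
  2. A_2 → A_6 ← A_3 → A_5 — A_6:collider[open]; A_3:fork[open] ⇒ active
  3. A_2 → A_6 ← A_5 — A_6:collider[open] ⇒ active
  4. A_2 ← A_1 → A_5 — A_1:fork[blocks] ⇒ blocked
At least one path is unblocked, so d-separation fails.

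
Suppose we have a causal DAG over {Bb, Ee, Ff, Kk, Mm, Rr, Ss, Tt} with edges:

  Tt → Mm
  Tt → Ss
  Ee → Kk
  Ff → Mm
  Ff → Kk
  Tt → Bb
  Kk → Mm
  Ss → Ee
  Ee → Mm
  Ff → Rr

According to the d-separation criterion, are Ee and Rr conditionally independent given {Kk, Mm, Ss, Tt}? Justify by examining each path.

We examine all 6 paths between Ee and Rr:
Path 1: Ee → Kk ← Ff → Rr
  Kk is a collider and Kk is conditioned on, which opens it; Ff is a fork and Ff is not conditioned on — no node blocks this path, so it is active.
Path 2: Ee → Kk → Mm ← Ff → Rr
  Kk is a chain here and Kk is conditioned on, so the path is blocked at Kk.
Path 3: Ee ← Ss ← Tt → Mm ← Kk ← Ff → Rr
  Ss is a chain here and Ss is conditioned on, so the path is blocked at Ss.
Path 4: Ee ← Ss ← Tt → Mm ← Ff → Rr
  Ss is a chain here and Ss is conditioned on, so the path is blocked at Ss.
Path 5: Ee → Mm ← Kk ← Ff → Rr
  Kk is a chain here and Kk is conditioned on, so the path is blocked at Kk.
Path 6: Ee → Mm ← Ff → Rr
  Mm is a collider and Mm is conditioned on, which opens it; Ff is a fork and Ff is not conditioned on — no node blocks this path, so it is active.
Since the path Ee → Kk ← Ff → Rr is active, Ee and Rr are not d-separated given {Kk, Mm, Ss, Tt}.

No — Ee and Rr are not d-separated given {Kk, Mm, Ss, Tt}.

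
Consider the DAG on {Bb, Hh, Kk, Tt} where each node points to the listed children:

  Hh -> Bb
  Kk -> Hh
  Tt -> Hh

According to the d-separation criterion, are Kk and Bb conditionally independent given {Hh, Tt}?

Yes

Only one path connects Kk and Bb:
Path 1: Kk → Hh → Bb
  Hh is a chain here and Hh is conditioned on, so the path is blocked at Hh.
All paths are blocked; Kk ⊥ Bb | {Hh, Tt} holds.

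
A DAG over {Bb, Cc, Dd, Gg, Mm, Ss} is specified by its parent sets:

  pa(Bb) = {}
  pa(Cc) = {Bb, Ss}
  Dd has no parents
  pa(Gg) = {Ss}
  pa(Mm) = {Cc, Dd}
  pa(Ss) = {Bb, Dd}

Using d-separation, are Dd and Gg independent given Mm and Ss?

Yes

There are 3 undirected paths between Dd and Gg; checking each against the conditioning set {Mm, Ss}:
Path 1: Dd → Ss → Gg
  Ss is a chain here and Ss is conditioned on, so the path is blocked at Ss.
Path 2: Dd → Mm ← Cc ← Bb → Ss → Gg
  Ss is a chain here and Ss is conditioned on, so the path is blocked at Ss.
Path 3: Dd → Mm ← Cc ← Ss → Gg
  Ss is a fork here and Ss is conditioned on, so the path is blocked at Ss.
Since every path is blocked, d-separation holds.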